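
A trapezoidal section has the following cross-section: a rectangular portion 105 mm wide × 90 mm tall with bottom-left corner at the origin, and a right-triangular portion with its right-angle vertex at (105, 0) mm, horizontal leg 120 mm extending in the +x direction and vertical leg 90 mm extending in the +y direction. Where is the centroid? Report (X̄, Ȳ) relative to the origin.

rectangular portion: A = 105 × 90 = 9450.00, centroid at (52.50, 45.00).
triangular portion: A = ½·120·90 = 5400.00, centroid at (145.00, 30.00).
ΣA = 14850.00 mm², ΣAX̄ = 1279125.00 mm³, ΣAȲ = 587250.00 mm³.
X̄ = 1279125.00/14850.00 = 86.14 mm; Ȳ = 587250.00/14850.00 = 39.55 mm.

X̄ = 86.14 mm, Ȳ = 39.55 mm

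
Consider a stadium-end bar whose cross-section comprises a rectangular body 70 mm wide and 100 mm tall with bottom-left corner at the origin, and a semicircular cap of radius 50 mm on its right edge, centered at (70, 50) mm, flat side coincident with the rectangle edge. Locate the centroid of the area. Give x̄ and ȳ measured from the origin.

rectangular body: A = 70 × 100 = 7000.00, centroid at (35.00, 50.00).
semicircular end: A = ½π·50² = 3926.99, centroid at (91.22, 50.00).
ΣA = 10926.99 mm², ΣAx̄ = 603222.69 mm³, ΣAȳ = 546349.54 mm³.
x̄ = 603222.69/10926.99 = 55.20 mm; ȳ = 546349.54/10926.99 = 50.00 mm.

x̄ = 55.20 mm, ȳ = 50.00 mm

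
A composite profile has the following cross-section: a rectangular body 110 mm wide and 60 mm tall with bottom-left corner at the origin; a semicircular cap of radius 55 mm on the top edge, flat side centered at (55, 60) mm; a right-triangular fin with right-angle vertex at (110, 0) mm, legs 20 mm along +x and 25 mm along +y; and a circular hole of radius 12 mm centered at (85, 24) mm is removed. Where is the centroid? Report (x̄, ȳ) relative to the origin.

x̄ = 55.17 mm, ȳ = 52.49 mm

Part | A | x̄ᵢ | ȳᵢ | A·x̄ᵢ | A·ȳᵢ
rectangular body | 6600.00 | 55.00 | 30.00 | 363000.00 | 198000.00
semicircular top | 4751.66 | 55.00 | 83.34 | 261341.24 | 396016.20
triangular fin | 250.00 | 116.67 | 8.33 | 29166.67 | 2083.33
hole | -452.39 | 85.00 | 24.00 | -38453.09 | -10857.34
Σ | 11149.27 |  |  | 615054.81 | 585242.19
x̄ = 615054.81 / 11149.27 = 55.17 mm
ȳ = 585242.19 / 11149.27 = 52.49 mm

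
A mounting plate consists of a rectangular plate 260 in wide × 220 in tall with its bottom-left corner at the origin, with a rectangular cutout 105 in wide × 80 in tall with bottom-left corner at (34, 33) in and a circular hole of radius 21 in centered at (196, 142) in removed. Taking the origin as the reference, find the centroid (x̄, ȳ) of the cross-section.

plate: A = 260 × 220 = 57200.00, centroid at (130.00, 110.00).
hole 1: A = −(105 × 80) = -8400.00, centroid at (86.50, 73.00).
hole 2: A = −π·21² = -1385.44, centroid at (196.00, 142.00).
ΣA = 47414.56 in², ΣAx̄ = 6437853.30 in³, ΣAȳ = 5482067.18 in³.
x̄ = 6437853.30/47414.56 = 135.78 in; ȳ = 5482067.18/47414.56 = 115.62 in.

x̄ = 135.78 in, ȳ = 115.62 in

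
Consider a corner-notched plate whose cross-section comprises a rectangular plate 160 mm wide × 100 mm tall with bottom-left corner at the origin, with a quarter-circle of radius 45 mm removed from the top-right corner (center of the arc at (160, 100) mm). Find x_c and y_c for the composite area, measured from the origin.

x_c = 73.28 mm, y_c = 46.59 mm

plate: A = 160 × 100 = 16000.00, centroid at (80.00, 50.00).
removed quarter-circle: A = −¼π·45² = -1590.43, centroid at (140.90, 80.90).
ΣA = 14409.57 mm²
ΣAx_c = (16000.00)(80.00) + (-1590.43)(140.90) = 1055906.00 mm³
ΣAy_c = (16000.00)(50.00) + (-1590.43)(80.90) = 671331.87 mm³
x_c = 1055906.00 / 14409.57 = 73.28 mm
y_c = 671331.87 / 14409.57 = 46.59 mm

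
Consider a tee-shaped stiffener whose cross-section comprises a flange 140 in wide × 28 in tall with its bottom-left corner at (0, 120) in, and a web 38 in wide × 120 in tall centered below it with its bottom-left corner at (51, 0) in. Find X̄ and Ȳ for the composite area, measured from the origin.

web: A = 38 × 120 = 4560.00, centroid at (70.00, 60.00).
flange: A = 140 × 28 = 3920.00, centroid at (70.00, 134.00).
ΣA = 8480.00 in²
ΣAX̄ = (4560.00)(70.00) + (3920.00)(70.00) = 593600.00 in³
ΣAȲ = (4560.00)(60.00) + (3920.00)(134.00) = 798880.00 in³
X̄ = 593600.00 / 8480.00 = 70.00 in
Ȳ = 798880.00 / 8480.00 = 94.21 in

X̄ = 70.00 in, Ȳ = 94.21 in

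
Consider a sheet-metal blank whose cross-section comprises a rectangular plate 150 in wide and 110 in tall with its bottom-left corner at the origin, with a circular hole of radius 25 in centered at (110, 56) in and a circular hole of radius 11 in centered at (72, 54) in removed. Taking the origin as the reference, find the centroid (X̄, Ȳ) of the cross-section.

plate: A = 150 × 110 = 16500.00, centroid at (75.00, 55.00).
hole 1: A = −π·25² = -1963.50, centroid at (110.00, 56.00).
hole 2: A = −π·11² = -380.13, centroid at (72.00, 54.00).
ΣA = 14156.37 in², ΣAX̄ = 994145.95 in³, ΣAȲ = 777017.09 in³.
X̄ = 994145.95/14156.37 = 70.23 in; Ȳ = 777017.09/14156.37 = 54.89 in.

X̄ = 70.23 in, Ȳ = 54.89 in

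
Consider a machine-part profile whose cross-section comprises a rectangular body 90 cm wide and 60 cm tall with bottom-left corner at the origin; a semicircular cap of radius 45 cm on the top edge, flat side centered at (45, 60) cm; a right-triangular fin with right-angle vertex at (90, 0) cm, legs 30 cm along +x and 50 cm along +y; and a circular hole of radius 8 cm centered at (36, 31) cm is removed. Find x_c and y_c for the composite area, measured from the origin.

x_c = 49.72 cm, y_c = 45.99 cm

rectangular body: A = 90 × 60 = 5400.00, centroid at (45.00, 30.00).
semicircular top: A = ½π·45² = 3180.86, centroid at (45.00, 79.10).
triangular fin: A = ½·30·50 = 750.00, centroid at (100.00, 16.67).
hole: A = −π·8² = -201.06, centroid at (36.00, 31.00).
ΣA = 9129.80 cm²
ΣAx_c = (5400.00)(45.00) + (3180.86)(45.00) + (750.00)(100.00) + (-201.06)(36.00) = 453900.59 cm³
ΣAy_c = (5400.00)(30.00) + (3180.86)(79.10) + (750.00)(16.67) + (-201.06)(31.00) = 419868.83 cm³
x_c = 453900.59 / 9129.80 = 49.72 cm
y_c = 419868.83 / 9129.80 = 45.99 cm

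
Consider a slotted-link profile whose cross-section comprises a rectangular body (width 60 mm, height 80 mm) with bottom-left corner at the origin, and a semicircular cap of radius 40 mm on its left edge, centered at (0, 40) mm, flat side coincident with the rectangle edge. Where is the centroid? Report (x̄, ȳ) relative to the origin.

rectangular body: A = 60 × 80 = 4800.00, centroid at (30.00, 40.00).
semicircular end: A = ½π·40² = 2513.27, centroid at (-16.98, 40.00).
ΣA = 7313.27 mm², ΣAx̄ = 101333.33 mm³, ΣAȳ = 292530.96 mm³.
x̄ = 101333.33/7313.27 = 13.86 mm; ȳ = 292530.96/7313.27 = 40.00 mm.

x̄ = 13.86 mm, ȳ = 40.00 mm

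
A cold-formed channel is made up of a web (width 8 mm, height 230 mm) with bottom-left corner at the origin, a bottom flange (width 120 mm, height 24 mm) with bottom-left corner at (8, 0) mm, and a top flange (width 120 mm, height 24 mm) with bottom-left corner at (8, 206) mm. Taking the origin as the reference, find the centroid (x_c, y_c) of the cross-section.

web: A = 8 × 230 = 1840.00, centroid at (4.00, 115.00).
bottom flange: A = 120 × 24 = 2880.00, centroid at (68.00, 12.00).
top flange: A = 120 × 24 = 2880.00, centroid at (68.00, 218.00).
ΣA = 7600.00 mm²
ΣAx_c = (1840.00)(4.00) + (2880.00)(68.00) + (2880.00)(68.00) = 399040.00 mm³
ΣAy_c = (1840.00)(115.00) + (2880.00)(12.00) + (2880.00)(218.00) = 874000.00 mm³
x_c = 399040.00 / 7600.00 = 52.51 mm
y_c = 874000.00 / 7600.00 = 115.00 mm

x_c = 52.51 mm, y_c = 115.00 mm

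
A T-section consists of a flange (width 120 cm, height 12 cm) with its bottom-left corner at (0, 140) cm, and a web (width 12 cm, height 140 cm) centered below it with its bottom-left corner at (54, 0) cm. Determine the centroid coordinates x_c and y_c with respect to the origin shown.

x_c = 60.00 cm, y_c = 105.08 cm

web: A = 12 × 140 = 1680.00, centroid at (60.00, 70.00).
flange: A = 120 × 12 = 1440.00, centroid at (60.00, 146.00).
ΣA = 3120.00 cm²
ΣAx_c = (1680.00)(60.00) + (1440.00)(60.00) = 187200.00 cm³
ΣAy_c = (1680.00)(70.00) + (1440.00)(146.00) = 327840.00 cm³
x_c = 187200.00 / 3120.00 = 60.00 cm
y_c = 327840.00 / 3120.00 = 105.08 cm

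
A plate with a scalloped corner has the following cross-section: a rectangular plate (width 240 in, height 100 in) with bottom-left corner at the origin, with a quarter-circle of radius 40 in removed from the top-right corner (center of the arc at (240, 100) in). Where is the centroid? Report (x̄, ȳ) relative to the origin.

x̄ = 114.31 in, ȳ = 48.18 in

plate: A = 240 × 100 = 24000.00, centroid at (120.00, 50.00).
removed quarter-circle: A = −¼π·40² = -1256.64, centroid at (223.02, 83.02).
ΣA = 22743.36 in², ΣAx̄ = 2599740.44 in³, ΣAȳ = 1095669.63 in³.
x̄ = 2599740.44/22743.36 = 114.31 in; ȳ = 1095669.63/22743.36 = 48.18 in.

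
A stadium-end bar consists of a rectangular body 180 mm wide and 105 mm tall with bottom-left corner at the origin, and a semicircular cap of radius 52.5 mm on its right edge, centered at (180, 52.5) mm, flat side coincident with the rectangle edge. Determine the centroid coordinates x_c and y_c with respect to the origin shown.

rectangular body: A = 180 × 105 = 18900.00, centroid at (90.00, 52.50).
semicircular end: A = ½π·52.5² = 4329.51, centroid at (202.28, 52.50).
ΣA = 23229.51 mm²
ΣAx_c = (18900.00)(90.00) + (4329.51)(202.28) = 2576780.08 mm³
ΣAy_c = (18900.00)(52.50) + (4329.51)(52.50) = 1219549.14 mm³
x_c = 2576780.08 / 23229.51 = 110.93 mm
y_c = 1219549.14 / 23229.51 = 52.50 mm

x_c = 110.93 mm, y_c = 52.50 mm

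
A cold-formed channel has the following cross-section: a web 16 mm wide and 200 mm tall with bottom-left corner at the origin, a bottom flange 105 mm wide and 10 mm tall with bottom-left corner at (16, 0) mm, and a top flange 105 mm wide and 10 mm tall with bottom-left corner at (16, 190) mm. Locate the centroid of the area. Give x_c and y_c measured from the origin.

x_c = 31.97 mm, y_c = 100.00 mm

web: A = 16 × 200 = 3200.00, centroid at (8.00, 100.00).
bottom flange: A = 105 × 10 = 1050.00, centroid at (68.50, 5.00).
top flange: A = 105 × 10 = 1050.00, centroid at (68.50, 195.00).
ΣA = 5300.00 mm²
ΣAx_c = (3200.00)(8.00) + (1050.00)(68.50) + (1050.00)(68.50) = 169450.00 mm³
ΣAy_c = (3200.00)(100.00) + (1050.00)(5.00) + (1050.00)(195.00) = 530000.00 mm³
x_c = 169450.00 / 5300.00 = 31.97 mm
y_c = 530000.00 / 5300.00 = 100.00 mm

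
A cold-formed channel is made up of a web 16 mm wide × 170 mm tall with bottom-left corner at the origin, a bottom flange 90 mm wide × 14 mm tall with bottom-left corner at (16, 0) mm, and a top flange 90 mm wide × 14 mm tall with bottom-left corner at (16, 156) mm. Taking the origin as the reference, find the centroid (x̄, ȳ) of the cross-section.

web: A = 16 × 170 = 2720.00, centroid at (8.00, 85.00).
bottom flange: A = 90 × 14 = 1260.00, centroid at (61.00, 7.00).
top flange: A = 90 × 14 = 1260.00, centroid at (61.00, 163.00).
ΣA = 5240.00 mm², ΣAx̄ = 175480.00 mm³, ΣAȳ = 445400.00 mm³.
x̄ = 175480.00/5240.00 = 33.49 mm; ȳ = 445400.00/5240.00 = 85.00 mm.

x̄ = 33.49 mm, ȳ = 85.00 mm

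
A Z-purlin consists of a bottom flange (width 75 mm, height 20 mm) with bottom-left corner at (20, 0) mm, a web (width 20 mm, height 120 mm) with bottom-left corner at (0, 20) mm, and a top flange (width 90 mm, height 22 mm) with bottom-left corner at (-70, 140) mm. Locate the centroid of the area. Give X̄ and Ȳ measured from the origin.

bottom flange: A = 75 × 20 = 1500.00, centroid at (57.50, 10.00).
web: A = 20 × 120 = 2400.00, centroid at (10.00, 80.00).
top flange: A = 90 × 22 = 1980.00, centroid at (-25.00, 151.00).
ΣA = 5880.00 mm²
ΣAX̄ = (1500.00)(57.50) + (2400.00)(10.00) + (1980.00)(-25.00) = 60750.00 mm³
ΣAȲ = (1500.00)(10.00) + (2400.00)(80.00) + (1980.00)(151.00) = 505980.00 mm³
X̄ = 60750.00 / 5880.00 = 10.33 mm
Ȳ = 505980.00 / 5880.00 = 86.05 mm

X̄ = 10.33 mm, Ȳ = 86.05 mm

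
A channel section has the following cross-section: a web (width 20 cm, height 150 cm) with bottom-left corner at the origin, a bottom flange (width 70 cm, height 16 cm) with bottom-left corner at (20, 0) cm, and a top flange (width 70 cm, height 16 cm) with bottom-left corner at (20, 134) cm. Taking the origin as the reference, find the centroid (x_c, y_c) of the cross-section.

web: A = 20 × 150 = 3000.00, centroid at (10.00, 75.00).
bottom flange: A = 70 × 16 = 1120.00, centroid at (55.00, 8.00).
top flange: A = 70 × 16 = 1120.00, centroid at (55.00, 142.00).
ΣA = 5240.00 cm²
ΣAx_c = (3000.00)(10.00) + (1120.00)(55.00) + (1120.00)(55.00) = 153200.00 cm³
ΣAy_c = (3000.00)(75.00) + (1120.00)(8.00) + (1120.00)(142.00) = 393000.00 cm³
x_c = 153200.00 / 5240.00 = 29.24 cm
y_c = 393000.00 / 5240.00 = 75.00 cm

x_c = 29.24 cm, y_c = 75.00 cm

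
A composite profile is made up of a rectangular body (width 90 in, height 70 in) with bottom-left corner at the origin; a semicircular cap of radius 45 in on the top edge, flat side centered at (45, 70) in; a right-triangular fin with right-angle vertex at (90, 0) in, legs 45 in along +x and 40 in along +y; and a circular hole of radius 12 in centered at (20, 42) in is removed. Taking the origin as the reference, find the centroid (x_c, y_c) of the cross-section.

x_c = 51.58 in, y_c = 50.05 in

rectangular body: A = 90 × 70 = 6300.00, centroid at (45.00, 35.00).
semicircular top: A = ½π·45² = 3180.86, centroid at (45.00, 89.10).
triangular fin: A = ½·45·40 = 900.00, centroid at (105.00, 13.33).
hole: A = −π·12² = -452.39, centroid at (20.00, 42.00).
ΣA = 9928.47 in²
ΣAx_c = (6300.00)(45.00) + (3180.86)(45.00) + (900.00)(105.00) + (-452.39)(20.00) = 512091.03 in³
ΣAy_c = (6300.00)(35.00) + (3180.86)(89.10) + (900.00)(13.33) + (-452.39)(42.00) = 496910.03 in³
x_c = 512091.03 / 9928.47 = 51.58 in
y_c = 496910.03 / 9928.47 = 50.05 in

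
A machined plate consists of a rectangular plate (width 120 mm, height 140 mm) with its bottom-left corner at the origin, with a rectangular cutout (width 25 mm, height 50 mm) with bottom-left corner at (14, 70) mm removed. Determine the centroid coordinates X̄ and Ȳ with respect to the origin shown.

plate: A = 120 × 140 = 16800.00, centroid at (60.00, 70.00).
hole: A = −(25 × 50) = -1250.00, centroid at (26.50, 95.00).
ΣA = 15550.00 mm²
ΣAX̄ = (16800.00)(60.00) + (-1250.00)(26.50) = 974875.00 mm³
ΣAȲ = (16800.00)(70.00) + (-1250.00)(95.00) = 1057250.00 mm³
X̄ = 974875.00 / 15550.00 = 62.69 mm
Ȳ = 1057250.00 / 15550.00 = 67.99 mm

X̄ = 62.69 mm, Ȳ = 67.99 mm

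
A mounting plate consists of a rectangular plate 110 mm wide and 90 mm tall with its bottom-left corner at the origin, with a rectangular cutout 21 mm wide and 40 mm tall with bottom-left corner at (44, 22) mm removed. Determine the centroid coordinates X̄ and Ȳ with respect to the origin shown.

plate: A = 110 × 90 = 9900.00, centroid at (55.00, 45.00).
hole: A = −(21 × 40) = -840.00, centroid at (54.50, 42.00).
ΣA = 9060.00 mm²
ΣAX̄ = (9900.00)(55.00) + (-840.00)(54.50) = 498720.00 mm³
ΣAȲ = (9900.00)(45.00) + (-840.00)(42.00) = 410220.00 mm³
X̄ = 498720.00 / 9060.00 = 55.05 mm
Ȳ = 410220.00 / 9060.00 = 45.28 mm

X̄ = 55.05 mm, Ȳ = 45.28 mm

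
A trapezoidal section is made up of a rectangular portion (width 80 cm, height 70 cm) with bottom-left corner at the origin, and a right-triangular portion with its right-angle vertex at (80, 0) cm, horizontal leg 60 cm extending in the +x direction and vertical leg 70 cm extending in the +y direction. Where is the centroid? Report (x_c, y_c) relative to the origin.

rectangular portion: A = 80 × 70 = 5600.00, centroid at (40.00, 35.00).
triangular portion: A = ½·60·70 = 2100.00, centroid at (100.00, 23.33).
ΣA = 7700.00 cm², ΣAx_c = 434000.00 cm³, ΣAy_c = 245000.00 cm³.
x_c = 434000.00/7700.00 = 56.36 cm; y_c = 245000.00/7700.00 = 31.82 cm.

x_c = 56.36 cm, y_c = 31.82 cm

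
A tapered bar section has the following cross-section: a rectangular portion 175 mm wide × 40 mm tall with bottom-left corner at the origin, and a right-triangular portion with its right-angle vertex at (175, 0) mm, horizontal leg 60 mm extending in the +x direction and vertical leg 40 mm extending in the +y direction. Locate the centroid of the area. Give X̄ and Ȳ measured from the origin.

Part | A | x̄ᵢ | ȳᵢ | A·x̄ᵢ | A·ȳᵢ
rectangular portion | 7000.00 | 87.50 | 20.00 | 612500.00 | 140000.00
triangular portion | 1200.00 | 195.00 | 13.33 | 234000.00 | 16000.00
Σ | 8200.00 |  |  | 846500.00 | 156000.00
X̄ = 846500.00 / 8200.00 = 103.23 mm
Ȳ = 156000.00 / 8200.00 = 19.02 mm

X̄ = 103.23 mm, Ȳ = 19.02 mm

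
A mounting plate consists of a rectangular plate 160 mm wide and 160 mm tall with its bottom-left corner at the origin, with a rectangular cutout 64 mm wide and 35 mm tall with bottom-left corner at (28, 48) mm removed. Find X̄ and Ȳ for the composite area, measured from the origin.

X̄ = 81.92 mm, Ȳ = 81.39 mm

Part | A | x̄ᵢ | ȳᵢ | A·x̄ᵢ | A·ȳᵢ
plate | 25600.00 | 80.00 | 80.00 | 2048000.00 | 2048000.00
hole | -2240.00 | 60.00 | 65.50 | -134400.00 | -146720.00
Σ | 23360.00 |  |  | 1913600.00 | 1901280.00
X̄ = 1913600.00 / 23360.00 = 81.92 mm
Ȳ = 1901280.00 / 23360.00 = 81.39 mm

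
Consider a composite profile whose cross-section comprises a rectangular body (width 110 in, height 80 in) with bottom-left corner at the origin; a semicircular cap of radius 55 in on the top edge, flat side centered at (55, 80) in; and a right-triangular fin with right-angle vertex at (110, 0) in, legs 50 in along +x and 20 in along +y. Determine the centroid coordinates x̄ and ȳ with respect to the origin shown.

x̄ = 57.55 in, ȳ = 60.23 in

Part | A | x̄ᵢ | ȳᵢ | A·x̄ᵢ | A·ȳᵢ
rectangular body | 8800.00 | 55.00 | 40.00 | 484000.00 | 352000.00
semicircular top | 4751.66 | 55.00 | 103.34 | 261341.24 | 491049.38
triangular fin | 500.00 | 126.67 | 6.67 | 63333.33 | 3333.33
Σ | 14051.66 |  |  | 808674.57 | 846382.71
x̄ = 808674.57 / 14051.66 = 57.55 in
ȳ = 846382.71 / 14051.66 = 60.23 in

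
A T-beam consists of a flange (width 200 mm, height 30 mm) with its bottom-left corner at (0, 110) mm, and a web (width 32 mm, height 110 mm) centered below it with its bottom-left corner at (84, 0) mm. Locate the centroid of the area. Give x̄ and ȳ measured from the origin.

x̄ = 100.00 mm, ȳ = 99.12 mm

web: A = 32 × 110 = 3520.00, centroid at (100.00, 55.00).
flange: A = 200 × 30 = 6000.00, centroid at (100.00, 125.00).
ΣA = 9520.00 mm²
ΣAx̄ = (3520.00)(100.00) + (6000.00)(100.00) = 952000.00 mm³
ΣAȳ = (3520.00)(55.00) + (6000.00)(125.00) = 943600.00 mm³
x̄ = 952000.00 / 9520.00 = 100.00 mm
ȳ = 943600.00 / 9520.00 = 99.12 mm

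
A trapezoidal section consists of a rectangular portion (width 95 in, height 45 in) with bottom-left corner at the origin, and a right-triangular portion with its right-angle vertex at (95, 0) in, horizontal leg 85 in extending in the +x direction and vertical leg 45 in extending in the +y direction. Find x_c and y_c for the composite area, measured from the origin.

x_c = 70.94 in, y_c = 20.18 in

rectangular portion: A = 95 × 45 = 4275.00, centroid at (47.50, 22.50).
triangular portion: A = ½·85·45 = 1912.50, centroid at (123.33, 15.00).
ΣA = 6187.50 in², ΣAx_c = 438937.50 in³, ΣAy_c = 124875.00 in³.
x_c = 438937.50/6187.50 = 70.94 in; y_c = 124875.00/6187.50 = 20.18 in.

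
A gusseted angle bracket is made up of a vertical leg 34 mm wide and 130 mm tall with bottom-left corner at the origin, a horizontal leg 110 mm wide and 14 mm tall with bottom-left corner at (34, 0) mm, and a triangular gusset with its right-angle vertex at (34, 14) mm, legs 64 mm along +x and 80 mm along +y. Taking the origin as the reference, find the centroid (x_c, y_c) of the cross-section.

x_c = 41.53 mm, y_c = 47.21 mm

vertical leg: A = 34 × 130 = 4420.00, centroid at (17.00, 65.00).
horizontal leg: A = 110 × 14 = 1540.00, centroid at (89.00, 7.00).
gusset: A = ½·64·80 = 2560.00, centroid at (55.33, 40.67).
ΣA = 8520.00 mm², ΣAx_c = 353853.33 mm³, ΣAy_c = 402186.67 mm³.
x_c = 353853.33/8520.00 = 41.53 mm; y_c = 402186.67/8520.00 = 47.21 mm.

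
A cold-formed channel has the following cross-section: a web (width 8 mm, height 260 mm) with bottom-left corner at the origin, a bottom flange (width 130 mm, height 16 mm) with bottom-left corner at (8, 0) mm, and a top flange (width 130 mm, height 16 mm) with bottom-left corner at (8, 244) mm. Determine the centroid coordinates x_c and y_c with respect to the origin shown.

web: A = 8 × 260 = 2080.00, centroid at (4.00, 130.00).
bottom flange: A = 130 × 16 = 2080.00, centroid at (73.00, 8.00).
top flange: A = 130 × 16 = 2080.00, centroid at (73.00, 252.00).
ΣA = 6240.00 mm²
ΣAx_c = (2080.00)(4.00) + (2080.00)(73.00) + (2080.00)(73.00) = 312000.00 mm³
ΣAy_c = (2080.00)(130.00) + (2080.00)(8.00) + (2080.00)(252.00) = 811200.00 mm³
x_c = 312000.00 / 6240.00 = 50.00 mm
y_c = 811200.00 / 6240.00 = 130.00 mm

x_c = 50.00 mm, y_c = 130.00 mm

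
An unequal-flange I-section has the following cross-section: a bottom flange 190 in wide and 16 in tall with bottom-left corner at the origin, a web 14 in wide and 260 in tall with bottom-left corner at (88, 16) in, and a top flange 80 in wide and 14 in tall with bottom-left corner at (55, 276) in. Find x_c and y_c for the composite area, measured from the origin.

bottom flange: A = 190 × 16 = 3040.00, centroid at (95.00, 8.00).
web: A = 14 × 260 = 3640.00, centroid at (95.00, 146.00).
top flange: A = 80 × 14 = 1120.00, centroid at (95.00, 283.00).
ΣA = 7800.00 in²
ΣAx_c = (3040.00)(95.00) + (3640.00)(95.00) + (1120.00)(95.00) = 741000.00 in³
ΣAy_c = (3040.00)(8.00) + (3640.00)(146.00) + (1120.00)(283.00) = 872720.00 in³
x_c = 741000.00 / 7800.00 = 95.00 in
y_c = 872720.00 / 7800.00 = 111.89 in

x_c = 95.00 in, y_c = 111.89 in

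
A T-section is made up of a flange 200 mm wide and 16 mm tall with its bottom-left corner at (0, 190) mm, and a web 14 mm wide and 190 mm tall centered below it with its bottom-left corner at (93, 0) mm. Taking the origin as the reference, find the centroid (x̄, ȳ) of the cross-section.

web: A = 14 × 190 = 2660.00, centroid at (100.00, 95.00).
flange: A = 200 × 16 = 3200.00, centroid at (100.00, 198.00).
ΣA = 5860.00 mm², ΣAx̄ = 586000.00 mm³, ΣAȳ = 886300.00 mm³.
x̄ = 586000.00/5860.00 = 100.00 mm; ȳ = 886300.00/5860.00 = 151.25 mm.

x̄ = 100.00 mm, ȳ = 151.25 mm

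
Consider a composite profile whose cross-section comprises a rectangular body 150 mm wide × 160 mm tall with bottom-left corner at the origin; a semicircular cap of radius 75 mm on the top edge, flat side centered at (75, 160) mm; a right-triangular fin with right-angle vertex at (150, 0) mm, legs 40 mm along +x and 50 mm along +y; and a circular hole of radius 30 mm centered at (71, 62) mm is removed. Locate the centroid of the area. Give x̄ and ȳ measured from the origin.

Part | A | x̄ᵢ | ȳᵢ | A·x̄ᵢ | A·ȳᵢ
rectangular body | 24000.00 | 75.00 | 80.00 | 1800000.00 | 1920000.00
semicircular top | 8835.73 | 75.00 | 191.83 | 662679.70 | 1694966.69
triangular fin | 1000.00 | 163.33 | 16.67 | 163333.33 | 16666.67
hole | -2827.43 | 71.00 | 62.00 | -200747.77 | -175300.87
Σ | 31008.30 |  |  | 2425265.26 | 3456332.49
x̄ = 2425265.26 / 31008.30 = 78.21 mm
ȳ = 3456332.49 / 31008.30 = 111.46 mm

x̄ = 78.21 mm, ȳ = 111.46 mm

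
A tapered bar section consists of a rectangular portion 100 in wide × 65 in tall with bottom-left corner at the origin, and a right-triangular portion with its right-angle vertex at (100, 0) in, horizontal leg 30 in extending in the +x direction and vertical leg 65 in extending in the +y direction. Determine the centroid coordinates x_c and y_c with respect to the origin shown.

rectangular portion: A = 100 × 65 = 6500.00, centroid at (50.00, 32.50).
triangular portion: A = ½·30·65 = 975.00, centroid at (110.00, 21.67).
ΣA = 7475.00 in²
ΣAx_c = (6500.00)(50.00) + (975.00)(110.00) = 432250.00 in³
ΣAy_c = (6500.00)(32.50) + (975.00)(21.67) = 232375.00 in³
x_c = 432250.00 / 7475.00 = 57.83 in
y_c = 232375.00 / 7475.00 = 31.09 in

x_c = 57.83 in, y_c = 31.09 in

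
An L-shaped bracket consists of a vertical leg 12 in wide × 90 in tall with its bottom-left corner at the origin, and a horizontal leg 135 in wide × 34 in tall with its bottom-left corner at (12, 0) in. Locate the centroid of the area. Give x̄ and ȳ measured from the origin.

Part | A | x̄ᵢ | ȳᵢ | A·x̄ᵢ | A·ȳᵢ
vertical leg | 1080.00 | 6.00 | 45.00 | 6480.00 | 48600.00
horizontal leg | 4590.00 | 79.50 | 17.00 | 364905.00 | 78030.00
Σ | 5670.00 |  |  | 371385.00 | 126630.00
x̄ = 371385.00 / 5670.00 = 65.50 in
ȳ = 126630.00 / 5670.00 = 22.33 in

x̄ = 65.50 in, ȳ = 22.33 in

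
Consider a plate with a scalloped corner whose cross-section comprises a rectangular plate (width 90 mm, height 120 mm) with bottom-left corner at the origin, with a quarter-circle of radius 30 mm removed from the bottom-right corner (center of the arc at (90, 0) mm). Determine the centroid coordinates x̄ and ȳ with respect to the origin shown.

x̄ = 42.74 mm, ȳ = 63.31 mm

plate: A = 90 × 120 = 10800.00, centroid at (45.00, 60.00).
removed quarter-circle: A = −¼π·30² = -706.86, centroid at (77.27, 12.73).
ΣA = 10093.14 mm²
ΣAx̄ = (10800.00)(45.00) + (-706.86)(77.27) = 431382.75 mm³
ΣAȳ = (10800.00)(60.00) + (-706.86)(12.73) = 639000.00 mm³
x̄ = 431382.75 / 10093.14 = 42.74 mm
ȳ = 639000.00 / 10093.14 = 63.31 mm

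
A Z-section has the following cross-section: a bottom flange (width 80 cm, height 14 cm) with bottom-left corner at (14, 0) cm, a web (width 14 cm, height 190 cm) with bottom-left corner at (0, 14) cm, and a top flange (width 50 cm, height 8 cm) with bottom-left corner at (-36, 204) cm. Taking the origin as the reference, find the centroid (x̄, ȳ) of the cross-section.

Part | A | x̄ᵢ | ȳᵢ | A·x̄ᵢ | A·ȳᵢ
bottom flange | 1120.00 | 54.00 | 7.00 | 60480.00 | 7840.00
web | 2660.00 | 7.00 | 109.00 | 18620.00 | 289940.00
top flange | 400.00 | -11.00 | 208.00 | -4400.00 | 83200.00
Σ | 4180.00 |  |  | 74700.00 | 380980.00
x̄ = 74700.00 / 4180.00 = 17.87 cm
ȳ = 380980.00 / 4180.00 = 91.14 cm

x̄ = 17.87 cm, ȳ = 91.14 cm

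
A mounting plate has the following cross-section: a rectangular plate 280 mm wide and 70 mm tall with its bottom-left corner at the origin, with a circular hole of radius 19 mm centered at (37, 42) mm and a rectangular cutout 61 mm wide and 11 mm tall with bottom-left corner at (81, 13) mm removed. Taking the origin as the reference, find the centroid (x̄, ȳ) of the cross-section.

x̄ = 147.64 mm, ȳ = 35.18 mm

plate: A = 280 × 70 = 19600.00, centroid at (140.00, 35.00).
hole 1: A = −π·19² = -1134.11, centroid at (37.00, 42.00).
hole 2: A = −(61 × 11) = -671.00, centroid at (111.50, 18.50).
ΣA = 17794.89 mm²
ΣAx̄ = (19600.00)(140.00) + (-1134.11)(37.00) + (-671.00)(111.50) = 2627221.25 mm³
ΣAȳ = (19600.00)(35.00) + (-1134.11)(42.00) + (-671.00)(18.50) = 625953.67 mm³
x̄ = 2627221.25 / 17794.89 = 147.64 mm
ȳ = 625953.67 / 17794.89 = 35.18 mm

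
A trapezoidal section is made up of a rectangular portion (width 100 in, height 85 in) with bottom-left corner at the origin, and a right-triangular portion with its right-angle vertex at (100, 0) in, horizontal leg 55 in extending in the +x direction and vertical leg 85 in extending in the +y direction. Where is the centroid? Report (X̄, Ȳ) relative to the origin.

X̄ = 64.74 in, Ȳ = 39.44 in

rectangular portion: A = 100 × 85 = 8500.00, centroid at (50.00, 42.50).
triangular portion: A = ½·55·85 = 2337.50, centroid at (118.33, 28.33).
ΣA = 10837.50 in², ΣAX̄ = 701604.17 in³, ΣAȲ = 427479.17 in³.
X̄ = 701604.17/10837.50 = 64.74 in; Ȳ = 427479.17/10837.50 = 39.44 in.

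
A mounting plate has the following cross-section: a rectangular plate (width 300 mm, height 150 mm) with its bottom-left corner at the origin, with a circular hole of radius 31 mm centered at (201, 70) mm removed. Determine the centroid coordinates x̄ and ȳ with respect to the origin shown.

plate: A = 300 × 150 = 45000.00, centroid at (150.00, 75.00).
hole: A = −π·31² = -3019.07, centroid at (201.00, 70.00).
ΣA = 41980.93 mm²
ΣAx̄ = (45000.00)(150.00) + (-3019.07)(201.00) = 6143166.82 mm³
ΣAȳ = (45000.00)(75.00) + (-3019.07)(70.00) = 3163665.06 mm³
x̄ = 6143166.82 / 41980.93 = 146.33 mm
ȳ = 3163665.06 / 41980.93 = 75.36 mm

x̄ = 146.33 mm, ȳ = 75.36 mm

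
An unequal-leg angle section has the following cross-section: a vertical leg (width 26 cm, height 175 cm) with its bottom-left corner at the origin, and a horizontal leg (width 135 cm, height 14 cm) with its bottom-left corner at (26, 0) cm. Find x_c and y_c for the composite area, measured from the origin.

x_c = 36.62 cm, y_c = 63.88 cm

vertical leg: A = 26 × 175 = 4550.00, centroid at (13.00, 87.50).
horizontal leg: A = 135 × 14 = 1890.00, centroid at (93.50, 7.00).
ΣA = 6440.00 cm²
ΣAx_c = (4550.00)(13.00) + (1890.00)(93.50) = 235865.00 cm³
ΣAy_c = (4550.00)(87.50) + (1890.00)(7.00) = 411355.00 cm³
x_c = 235865.00 / 6440.00 = 36.62 cm
y_c = 411355.00 / 6440.00 = 63.88 cm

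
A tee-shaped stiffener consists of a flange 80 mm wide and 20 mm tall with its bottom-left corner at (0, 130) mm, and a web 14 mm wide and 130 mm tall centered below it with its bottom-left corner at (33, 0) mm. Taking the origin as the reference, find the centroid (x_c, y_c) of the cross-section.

x_c = 40.00 mm, y_c = 100.09 mm

web: A = 14 × 130 = 1820.00, centroid at (40.00, 65.00).
flange: A = 80 × 20 = 1600.00, centroid at (40.00, 140.00).
ΣA = 3420.00 mm²
ΣAx_c = (1820.00)(40.00) + (1600.00)(40.00) = 136800.00 mm³
ΣAy_c = (1820.00)(65.00) + (1600.00)(140.00) = 342300.00 mm³
x_c = 136800.00 / 3420.00 = 40.00 mm
y_c = 342300.00 / 3420.00 = 100.09 mm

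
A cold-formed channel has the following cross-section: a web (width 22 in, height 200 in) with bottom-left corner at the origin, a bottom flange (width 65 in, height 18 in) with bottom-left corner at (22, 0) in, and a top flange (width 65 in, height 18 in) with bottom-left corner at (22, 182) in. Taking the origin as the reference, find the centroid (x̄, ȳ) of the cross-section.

x̄ = 26.10 in, ȳ = 100.00 in

Part | A | x̄ᵢ | ȳᵢ | A·x̄ᵢ | A·ȳᵢ
web | 4400.00 | 11.00 | 100.00 | 48400.00 | 440000.00
bottom flange | 1170.00 | 54.50 | 9.00 | 63765.00 | 10530.00
top flange | 1170.00 | 54.50 | 191.00 | 63765.00 | 223470.00
Σ | 6740.00 |  |  | 175930.00 | 674000.00
x̄ = 175930.00 / 6740.00 = 26.10 in
ȳ = 674000.00 / 6740.00 = 100.00 in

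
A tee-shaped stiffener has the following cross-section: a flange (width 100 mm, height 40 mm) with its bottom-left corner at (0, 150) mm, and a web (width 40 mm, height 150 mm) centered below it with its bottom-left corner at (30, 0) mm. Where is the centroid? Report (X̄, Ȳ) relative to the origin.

web: A = 40 × 150 = 6000.00, centroid at (50.00, 75.00).
flange: A = 100 × 40 = 4000.00, centroid at (50.00, 170.00).
ΣA = 10000.00 mm²
ΣAX̄ = (6000.00)(50.00) + (4000.00)(50.00) = 500000.00 mm³
ΣAȲ = (6000.00)(75.00) + (4000.00)(170.00) = 1130000.00 mm³
X̄ = 500000.00 / 10000.00 = 50.00 mm
Ȳ = 1130000.00 / 10000.00 = 113.00 mm

X̄ = 50.00 mm, Ȳ = 113.00 mm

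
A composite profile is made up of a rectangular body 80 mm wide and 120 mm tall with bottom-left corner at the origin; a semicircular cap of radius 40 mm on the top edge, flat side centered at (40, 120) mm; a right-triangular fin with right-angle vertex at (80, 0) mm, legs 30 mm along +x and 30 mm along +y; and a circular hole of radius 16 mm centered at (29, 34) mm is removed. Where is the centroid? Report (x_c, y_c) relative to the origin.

x_c = 42.67 mm, y_c = 76.32 mm

rectangular body: A = 80 × 120 = 9600.00, centroid at (40.00, 60.00).
semicircular top: A = ½π·40² = 2513.27, centroid at (40.00, 136.98).
triangular fin: A = ½·30·30 = 450.00, centroid at (90.00, 10.00).
hole: A = −π·16² = -804.25, centroid at (29.00, 34.00).
ΣA = 11759.03 mm², ΣAx_c = 501707.78 mm³, ΣAy_c = 897415.14 mm³.
x_c = 501707.78/11759.03 = 42.67 mm; y_c = 897415.14/11759.03 = 76.32 mm.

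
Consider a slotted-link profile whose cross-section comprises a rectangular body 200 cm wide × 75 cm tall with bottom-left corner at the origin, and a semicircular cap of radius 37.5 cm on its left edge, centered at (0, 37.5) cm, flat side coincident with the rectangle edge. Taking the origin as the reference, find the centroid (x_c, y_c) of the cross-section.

rectangular body: A = 200 × 75 = 15000.00, centroid at (100.00, 37.50).
semicircular end: A = ½π·37.5² = 2208.93, centroid at (-15.92, 37.50).
ΣA = 17208.93 cm²
ΣAx_c = (15000.00)(100.00) + (2208.93)(-15.92) = 1464843.75 cm³
ΣAy_c = (15000.00)(37.50) + (2208.93)(37.50) = 645334.96 cm³
x_c = 1464843.75 / 17208.93 = 85.12 cm
y_c = 645334.96 / 17208.93 = 37.50 cm

x_c = 85.12 cm, y_c = 37.50 cm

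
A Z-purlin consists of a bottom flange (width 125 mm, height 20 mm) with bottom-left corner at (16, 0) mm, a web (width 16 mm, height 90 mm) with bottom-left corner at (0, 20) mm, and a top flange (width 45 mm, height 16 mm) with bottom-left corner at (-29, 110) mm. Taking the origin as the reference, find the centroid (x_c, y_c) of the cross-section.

x_c = 43.58 mm, y_c = 43.68 mm

Part | A | x̄ᵢ | ȳᵢ | A·x̄ᵢ | A·ȳᵢ
bottom flange | 2500.00 | 78.50 | 10.00 | 196250.00 | 25000.00
web | 1440.00 | 8.00 | 65.00 | 11520.00 | 93600.00
top flange | 720.00 | -6.50 | 118.00 | -4680.00 | 84960.00
Σ | 4660.00 |  |  | 203090.00 | 203560.00
x_c = 203090.00 / 4660.00 = 43.58 mm
y_c = 203560.00 / 4660.00 = 43.68 mm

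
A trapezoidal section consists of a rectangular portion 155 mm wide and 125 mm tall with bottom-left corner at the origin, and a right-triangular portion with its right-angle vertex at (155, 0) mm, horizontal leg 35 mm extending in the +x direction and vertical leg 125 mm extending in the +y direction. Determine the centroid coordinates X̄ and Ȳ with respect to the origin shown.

X̄ = 86.55 mm, Ȳ = 60.39 mm

rectangular portion: A = 155 × 125 = 19375.00, centroid at (77.50, 62.50).
triangular portion: A = ½·35·125 = 2187.50, centroid at (166.67, 41.67).
ΣA = 21562.50 mm², ΣAX̄ = 1866145.83 mm³, ΣAȲ = 1302083.33 mm³.
X̄ = 1866145.83/21562.50 = 86.55 mm; Ȳ = 1302083.33/21562.50 = 60.39 mm.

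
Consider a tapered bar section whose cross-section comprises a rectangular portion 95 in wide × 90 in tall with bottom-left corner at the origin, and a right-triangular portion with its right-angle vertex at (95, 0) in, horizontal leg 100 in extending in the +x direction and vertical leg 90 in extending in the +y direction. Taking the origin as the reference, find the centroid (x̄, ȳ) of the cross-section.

Part | A | x̄ᵢ | ȳᵢ | A·x̄ᵢ | A·ȳᵢ
rectangular portion | 8550.00 | 47.50 | 45.00 | 406125.00 | 384750.00
triangular portion | 4500.00 | 128.33 | 30.00 | 577500.00 | 135000.00
Σ | 13050.00 |  |  | 983625.00 | 519750.00
x̄ = 983625.00 / 13050.00 = 75.37 in
ȳ = 519750.00 / 13050.00 = 39.83 in

x̄ = 75.37 in, ȳ = 39.83 in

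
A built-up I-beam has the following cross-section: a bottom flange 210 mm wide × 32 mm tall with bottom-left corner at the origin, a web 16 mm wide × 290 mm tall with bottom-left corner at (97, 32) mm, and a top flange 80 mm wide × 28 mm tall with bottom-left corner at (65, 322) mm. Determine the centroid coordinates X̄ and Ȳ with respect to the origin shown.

Part | A | x̄ᵢ | ȳᵢ | A·x̄ᵢ | A·ȳᵢ
bottom flange | 6720.00 | 105.00 | 16.00 | 705600.00 | 107520.00
web | 4640.00 | 105.00 | 177.00 | 487200.00 | 821280.00
top flange | 2240.00 | 105.00 | 336.00 | 235200.00 | 752640.00
Σ | 13600.00 |  |  | 1428000.00 | 1681440.00
X̄ = 1428000.00 / 13600.00 = 105.00 mm
Ȳ = 1681440.00 / 13600.00 = 123.64 mm

X̄ = 105.00 mm, Ȳ = 123.64 mm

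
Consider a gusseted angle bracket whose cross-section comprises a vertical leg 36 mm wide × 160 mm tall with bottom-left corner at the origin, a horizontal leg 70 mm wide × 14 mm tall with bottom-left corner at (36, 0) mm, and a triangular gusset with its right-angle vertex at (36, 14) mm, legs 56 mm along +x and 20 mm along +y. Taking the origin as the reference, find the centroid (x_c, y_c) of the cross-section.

x_c = 27.93 mm, y_c = 65.65 mm

vertical leg: A = 36 × 160 = 5760.00, centroid at (18.00, 80.00).
horizontal leg: A = 70 × 14 = 980.00, centroid at (71.00, 7.00).
gusset: A = ½·56·20 = 560.00, centroid at (54.67, 20.67).
ΣA = 7300.00 mm²
ΣAx_c = (5760.00)(18.00) + (980.00)(71.00) + (560.00)(54.67) = 203873.33 mm³
ΣAy_c = (5760.00)(80.00) + (980.00)(7.00) + (560.00)(20.67) = 479233.33 mm³
x_c = 203873.33 / 7300.00 = 27.93 mm
y_c = 479233.33 / 7300.00 = 65.65 mm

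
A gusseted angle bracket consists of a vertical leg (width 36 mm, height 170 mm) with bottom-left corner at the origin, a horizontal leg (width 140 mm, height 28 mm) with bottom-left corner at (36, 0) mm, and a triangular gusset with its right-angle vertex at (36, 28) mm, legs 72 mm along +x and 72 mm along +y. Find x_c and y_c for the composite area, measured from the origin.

x_c = 53.93 mm, y_c = 56.20 mm

vertical leg: A = 36 × 170 = 6120.00, centroid at (18.00, 85.00).
horizontal leg: A = 140 × 28 = 3920.00, centroid at (106.00, 14.00).
gusset: A = ½·72·72 = 2592.00, centroid at (60.00, 52.00).
ΣA = 12632.00 mm², ΣAx_c = 681200.00 mm³, ΣAy_c = 709864.00 mm³.
x_c = 681200.00/12632.00 = 53.93 mm; y_c = 709864.00/12632.00 = 56.20 mm.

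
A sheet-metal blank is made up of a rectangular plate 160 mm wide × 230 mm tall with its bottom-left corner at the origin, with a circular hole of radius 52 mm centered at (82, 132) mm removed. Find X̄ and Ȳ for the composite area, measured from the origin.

plate: A = 160 × 230 = 36800.00, centroid at (80.00, 115.00).
hole: A = −π·52² = -8494.87, centroid at (82.00, 132.00).
ΣA = 28305.13 mm²
ΣAX̄ = (36800.00)(80.00) + (-8494.87)(82.00) = 2247420.94 mm³
ΣAȲ = (36800.00)(115.00) + (-8494.87)(132.00) = 3110677.62 mm³
X̄ = 2247420.94 / 28305.13 = 79.40 mm
Ȳ = 3110677.62 / 28305.13 = 109.90 mm

X̄ = 79.40 mm, Ȳ = 109.90 mm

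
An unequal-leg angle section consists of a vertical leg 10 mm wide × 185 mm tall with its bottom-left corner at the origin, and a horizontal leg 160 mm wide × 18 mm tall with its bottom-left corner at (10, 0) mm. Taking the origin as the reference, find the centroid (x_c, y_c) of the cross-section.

Part | A | x̄ᵢ | ȳᵢ | A·x̄ᵢ | A·ȳᵢ
vertical leg | 1850.00 | 5.00 | 92.50 | 9250.00 | 171125.00
horizontal leg | 2880.00 | 90.00 | 9.00 | 259200.00 | 25920.00
Σ | 4730.00 |  |  | 268450.00 | 197045.00
x_c = 268450.00 / 4730.00 = 56.75 mm
y_c = 197045.00 / 4730.00 = 41.66 mm

x_c = 56.75 mm, y_c = 41.66 mm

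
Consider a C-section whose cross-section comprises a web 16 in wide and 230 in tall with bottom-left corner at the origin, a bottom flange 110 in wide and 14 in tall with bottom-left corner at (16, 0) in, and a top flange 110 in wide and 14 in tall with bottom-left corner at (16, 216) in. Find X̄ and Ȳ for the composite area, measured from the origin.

Part | A | x̄ᵢ | ȳᵢ | A·x̄ᵢ | A·ȳᵢ
web | 3680.00 | 8.00 | 115.00 | 29440.00 | 423200.00
bottom flange | 1540.00 | 71.00 | 7.00 | 109340.00 | 10780.00
top flange | 1540.00 | 71.00 | 223.00 | 109340.00 | 343420.00
Σ | 6760.00 |  |  | 248120.00 | 777400.00
X̄ = 248120.00 / 6760.00 = 36.70 in
Ȳ = 777400.00 / 6760.00 = 115.00 in

X̄ = 36.70 in, Ȳ = 115.00 in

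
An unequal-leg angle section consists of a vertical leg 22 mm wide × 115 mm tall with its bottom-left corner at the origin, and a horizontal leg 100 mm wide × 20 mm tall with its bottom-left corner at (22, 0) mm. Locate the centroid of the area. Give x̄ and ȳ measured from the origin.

x̄ = 37.93 mm, ȳ = 36.53 mm

vertical leg: A = 22 × 115 = 2530.00, centroid at (11.00, 57.50).
horizontal leg: A = 100 × 20 = 2000.00, centroid at (72.00, 10.00).
ΣA = 4530.00 mm², ΣAx̄ = 171830.00 mm³, ΣAȳ = 165475.00 mm³.
x̄ = 171830.00/4530.00 = 37.93 mm; ȳ = 165475.00/4530.00 = 36.53 mm.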